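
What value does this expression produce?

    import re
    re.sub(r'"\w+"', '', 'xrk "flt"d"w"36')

'xrk d36'

`sub` substitutes '' at each match site.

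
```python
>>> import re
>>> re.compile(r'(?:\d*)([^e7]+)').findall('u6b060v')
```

['u6b060v']

The pattern matches zero or more of a digit (non-capturing group); then one or more of any character except [e7] (captured).
Walking the string: at [0:7] match 'u6b060v', group 1 = 'u6b060v'.
`findall` collects group 1 from the one match (1 total).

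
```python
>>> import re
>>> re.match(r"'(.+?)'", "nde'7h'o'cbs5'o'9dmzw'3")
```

`re.match` only tries the pattern at the start of the string.
Here position 0 doesn't satisfy it, so the call returns None.

None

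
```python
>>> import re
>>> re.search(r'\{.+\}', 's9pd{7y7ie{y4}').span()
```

(4, 14)

`re.search` tries every starting position until one works.
The match spans [4:14] → '{7y7ie{y4}'.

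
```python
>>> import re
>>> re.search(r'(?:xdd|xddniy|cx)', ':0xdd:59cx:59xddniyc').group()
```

'xdd'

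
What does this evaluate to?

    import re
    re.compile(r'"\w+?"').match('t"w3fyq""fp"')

`re.match` won't scan ahead — the pattern has to work from the very first character.
Here position 0 doesn't satisfy it, so the call returns None.

None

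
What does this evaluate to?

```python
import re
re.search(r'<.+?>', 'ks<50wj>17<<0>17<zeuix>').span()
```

Lazy quantifiers expand one character at a time until the remainder of the pattern can match.
`search` walks the string left to right and returns the first match it finds.
The match spans [2:8] → '<50wj>'.

(2, 8)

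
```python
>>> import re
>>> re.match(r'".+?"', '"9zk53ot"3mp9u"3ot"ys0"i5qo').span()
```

With `match`, the pattern is implicitly anchored at the beginning.
The match spans [0:9] → '"9zk53ot"'.

(0, 9)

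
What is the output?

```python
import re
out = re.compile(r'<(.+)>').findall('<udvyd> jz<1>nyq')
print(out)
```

Scanning left to right: at [0:13] match '<udvyd> jz<1>', group 1 = 'udvyd> jz<1'.
Because there's exactly one group, `findall` drops the full match and keeps group 1 from the one hit.

['udvyd> jz<1']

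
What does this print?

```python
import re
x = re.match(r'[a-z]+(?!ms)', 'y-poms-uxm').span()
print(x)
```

(0, 1)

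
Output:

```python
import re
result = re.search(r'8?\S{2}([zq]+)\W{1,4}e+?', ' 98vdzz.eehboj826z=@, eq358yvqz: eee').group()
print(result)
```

Pattern: optionally a literal '8', then exactly 2 of a non-whitespace character; then one or more of one of [zq] (captured); then 1 to 4 of a non-word character, then one or more of a literal 'e' (lazy).
`search` walks the string left to right and returns the first match it finds.
The match spans [2:9] → '8vdzz.e'.
Captured: group 1 = 'zz'.

8vdzz.e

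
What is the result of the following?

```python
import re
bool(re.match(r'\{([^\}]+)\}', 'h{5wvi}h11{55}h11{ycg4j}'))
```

False

`re.match` won't scan ahead — the pattern has to work from the very first character.
Here the string doesn't start with a match, so the call returns None, and `bool(None)` is False.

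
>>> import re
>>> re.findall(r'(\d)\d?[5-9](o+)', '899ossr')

The pattern matches a digit (captured); then optionally a digit, then a character in [5-9]; then one or more of a literal 'o' (captured).
Walking the string: at [0:4] match '899o', groups = ('8', 'o').
2 groups means the one result is a tuple of 2 captured strings — 1 here.

[('8', 'o')]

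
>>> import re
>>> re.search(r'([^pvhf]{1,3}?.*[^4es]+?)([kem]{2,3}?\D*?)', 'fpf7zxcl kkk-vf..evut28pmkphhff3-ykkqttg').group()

A non-greedy quantifier consumes as few characters as it can — just enough that the remainder of the pattern still matches from where it stops; whatever follows it matches normally.
The match spans [3:36] → '7zxcl kkk-vf..evut28pmkphhff3-ykk'.

'7zxcl kkk-vf..evut28pmkphhff3-ykk'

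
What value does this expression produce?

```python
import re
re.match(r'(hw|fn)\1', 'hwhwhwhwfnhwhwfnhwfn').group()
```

'hwhw'

`\1` has to match the exact text group 1 already captured.
`re.match` only tries the pattern at the start of the string.
The match spans [0:4] → 'hwhw'.
Captured: group 1 = 'hw'.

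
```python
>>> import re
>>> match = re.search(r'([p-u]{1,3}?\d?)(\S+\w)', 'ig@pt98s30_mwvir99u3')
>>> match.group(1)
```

'p'

The pattern matches 1 to 3 of a character in [p-u] (lazy), then optionally a digit (captured); then one or more of a non-whitespace character, then a word character (captured).
Unlike `match`, `search` isn't anchored — it looks for the pattern anywhere in the string.
The match spans [3:20] → 'pt98s30_mwvir99u3'.
Captured: group 1 = 'p', group 2 = 't98s30_mwvir99u3'.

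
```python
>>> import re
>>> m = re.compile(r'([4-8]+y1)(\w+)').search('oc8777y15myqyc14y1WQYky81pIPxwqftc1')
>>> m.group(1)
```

'8777y1'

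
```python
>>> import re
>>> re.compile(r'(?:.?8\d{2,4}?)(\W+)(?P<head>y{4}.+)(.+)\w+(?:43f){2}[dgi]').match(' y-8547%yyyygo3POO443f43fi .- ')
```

None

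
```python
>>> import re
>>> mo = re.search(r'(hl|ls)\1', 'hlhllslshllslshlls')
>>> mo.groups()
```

('hl',)

The backreference `\1` re-matches whatever the first group consumed, character for character.
Unlike `match`, `search` isn't anchored — it looks for the pattern anywhere in the string.
The match spans [0:4] → 'hlhl'.
Captured: group 1 = 'hl'.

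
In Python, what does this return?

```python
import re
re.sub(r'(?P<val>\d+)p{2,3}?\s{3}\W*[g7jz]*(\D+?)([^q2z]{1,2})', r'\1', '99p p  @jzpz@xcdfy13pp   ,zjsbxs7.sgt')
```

'99p p  @jzpz@xcdfy13s7.sgt'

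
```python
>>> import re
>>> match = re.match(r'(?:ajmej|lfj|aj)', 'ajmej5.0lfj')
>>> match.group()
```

'ajmej'

Branches in `(...|...)` are attempted left-to-right; the first branch that allows the whole pattern to succeed is taken.
`re.match` only tries the pattern at the start of the string.
The match spans [0:5] → 'ajmej'.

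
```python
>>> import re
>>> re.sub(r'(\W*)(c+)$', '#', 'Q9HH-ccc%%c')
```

This matches zero or more of a non-word character (captured); then one or more of a literal 'c' (captured); then anchored at the end.
Matches: at [8:11] → '%%c'.
`sub` substitutes '#' at each match site.

'Q9HH-ccc#'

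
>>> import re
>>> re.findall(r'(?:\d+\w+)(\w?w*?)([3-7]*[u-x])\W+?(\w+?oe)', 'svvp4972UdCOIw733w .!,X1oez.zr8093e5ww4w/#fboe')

[('', 'w', 'X1oe'), ('', 'w', 'fboe')]

Pattern: one or more of a digit, then one or more of a word character (non-capturing group); then optionally a word character, then zero or more of a literal 'w' (lazy) (captured); then zero or more of a character in [3-7], then a character in [u-x] (captured); then one or more of a non-word character (lazy); then one or more of a word character (lazy), then the literal 'oe' (captured).
Matches: at [4:26] match '4972UdCOIw733w .!,X1oe', groups = ('', 'w', 'X1oe'); at [30:46] match '8093e5ww4w/#fboe', groups = ('', 'w', 'fboe').
With 3 capturing groups, `findall` returns a 3-tuple per match.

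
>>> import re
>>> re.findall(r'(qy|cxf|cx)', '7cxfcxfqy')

['cxf', 'cxf', 'qy']

`|` is ordered: at each position the engine commits to the first alternative that works.
Because there's exactly one group, `findall` drops the full match and keeps group 1 from each hit.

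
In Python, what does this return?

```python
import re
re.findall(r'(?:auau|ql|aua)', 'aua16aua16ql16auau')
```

['aua', 'aua', 'ql', 'auau']

Alternation isn't longest-match — the leftmost alternative that fits at this position is chosen.
Matches: at [0:3] → 'aua'; at [5:8] → 'aua'; at [10:12] → 'ql'; at [14:18] → 'auau'.
With no groups in the pattern, `findall` gives back each whole match — 4 here.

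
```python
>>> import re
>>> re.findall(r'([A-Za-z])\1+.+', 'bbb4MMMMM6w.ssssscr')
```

The backreference `\1` re-matches whatever the first group consumed, character for character.
Because there's exactly one group, `findall` drops the full match and keeps group 1 from the one hit.

['b']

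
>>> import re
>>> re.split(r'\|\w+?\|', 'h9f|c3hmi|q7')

['h9f', 'q7']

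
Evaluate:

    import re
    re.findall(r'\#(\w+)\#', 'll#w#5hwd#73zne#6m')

One capturing group, so `findall` returns just the captured substring from each match — 2 in all.

['w', '73zne']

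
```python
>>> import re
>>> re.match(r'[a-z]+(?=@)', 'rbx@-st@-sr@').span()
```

(0, 3)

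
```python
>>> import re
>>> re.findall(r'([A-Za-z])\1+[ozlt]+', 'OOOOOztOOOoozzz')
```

After group 1 captures some text, `\1` only succeeds where that same text appears again.
With a single group, `findall` returns only what that group captured — 2 items.

['O', 'O']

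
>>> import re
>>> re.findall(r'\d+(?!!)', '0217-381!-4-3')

['0217', '38', '4', '3']

The negative lookaround is zero-width — it rules out positions where the adjacent text would match, without consuming anything.
Walking the string: at [0:4] → '0217'; at [5:7] → '38'; at [10:11] → '4'; at [12:13] → '3'.
No capturing groups, so `findall` returns the 4 full match strings.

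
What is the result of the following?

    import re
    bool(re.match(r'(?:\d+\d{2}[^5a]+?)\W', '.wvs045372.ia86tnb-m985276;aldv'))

False

The pattern matches one or more of a digit, then exactly 2 of a digit, then one or more of any character except [5a] (lazy) (non-capturing group); then a non-word character.
`re.match` won't scan ahead — the pattern has to work from the very first character.
Here position 0 doesn't satisfy it, so the call returns None, and `bool(None)` is False.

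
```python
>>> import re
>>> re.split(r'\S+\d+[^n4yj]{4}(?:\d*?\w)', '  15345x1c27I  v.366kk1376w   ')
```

Because the quantifier is non-greedy, it stops expanding at the earliest point where the rest of the pattern can succeed.
Splitting on the pattern gives 3 pieces.

['  ', '', '6w   ']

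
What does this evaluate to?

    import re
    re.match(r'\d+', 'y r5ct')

None

The pattern matches one or more of a digit.
`match` is anchored at position 0; if the pattern doesn't fit there, it returns None.
Here position 0 doesn't satisfy it, so the call returns None.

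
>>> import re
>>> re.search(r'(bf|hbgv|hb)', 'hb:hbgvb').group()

`search` walks the string left to right and returns the first match it finds.
The match spans [0:2] → 'hb'.
Captured: group 1 = 'hb'.

'hb'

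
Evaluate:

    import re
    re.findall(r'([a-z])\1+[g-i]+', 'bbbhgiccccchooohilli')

After group 1 captures some text, `\1` only succeeds where that same text appears again.
Scanning left to right: at [0:6] match 'bbbhgi', group 1 = 'b'; at [6:12] match 'ccccch', group 1 = 'c'; at [12:17] match 'ooohi', group 1 = 'o'; at [17:20] match 'lli', group 1 = 'l'.
Because there's exactly one group, `findall` drops the full match and keeps group 1 from each hit.

['b', 'c', 'o', 'l']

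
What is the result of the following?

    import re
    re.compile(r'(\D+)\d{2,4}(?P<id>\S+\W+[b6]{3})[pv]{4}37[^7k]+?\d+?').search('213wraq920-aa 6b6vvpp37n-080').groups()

This matches one or more of a non-digit (captured); then 2 to 4 of a digit; then one or more of a non-whitespace character, then one or more of a non-word character, then exactly 3 of one of [b6] (captured as 'id'); then exactly 4 of one of [pv], then the literal '37', then one or more of any character except [7k] (lazy); then one or more of a digit (lazy).
A non-greedy quantifier consumes as few characters as it can — just enough that the remainder of the pattern still matches from where it stops; whatever follows it matches normally.
`re.search` tries every starting position until one works.
The match spans [3:26] → 'wraq920-aa 6b6vvpp37n-0'.
Captured: group 1 = 'wraq', group 2 = '-aa 6b6'.

('wraq', '-aa 6b6')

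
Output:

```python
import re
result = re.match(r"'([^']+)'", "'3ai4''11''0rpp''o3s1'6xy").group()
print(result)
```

With `match`, the pattern is implicitly anchored at the beginning.
The match spans [0:6] → "'3ai4'".
Captured: group 1 = '3ai4'.

'3ai4'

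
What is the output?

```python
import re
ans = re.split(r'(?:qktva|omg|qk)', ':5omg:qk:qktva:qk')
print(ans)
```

[':5', ':', ':', ':', '']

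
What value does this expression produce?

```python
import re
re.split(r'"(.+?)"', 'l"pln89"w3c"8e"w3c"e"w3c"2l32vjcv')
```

The `?` after the quantifier makes it lazy — it takes as little as possible before letting the rest of the pattern try.
Because the pattern has a capturing group, `split` also inserts each captured text between the pieces.

['l', 'pln89', 'w3c', '8e', 'w3c', 'e', 'w3c"2l32vjcv']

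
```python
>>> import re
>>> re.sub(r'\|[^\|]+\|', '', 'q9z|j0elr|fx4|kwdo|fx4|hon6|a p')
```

'q9zfx4fx4a p'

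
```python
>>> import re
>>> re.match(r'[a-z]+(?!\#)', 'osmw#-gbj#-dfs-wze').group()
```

'osm'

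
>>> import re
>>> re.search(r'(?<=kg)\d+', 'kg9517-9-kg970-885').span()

The `(?=…)`/`(?<=…)` assertion just peeks at neighbouring text; it doesn't advance the match position.
`search` walks the string left to right and returns the first match it finds.
The match spans [2:6] → '9517'.

(2, 6)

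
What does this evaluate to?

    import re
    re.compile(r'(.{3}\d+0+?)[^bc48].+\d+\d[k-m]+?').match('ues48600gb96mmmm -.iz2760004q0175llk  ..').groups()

('ues48600',)

This matches exactly 3 of any character, then one or more of a digit, then one or more of the literal '0' (lazy) (captured); then any character except [bc48], then one or more of any character; then one or more of a digit, then a digit, then one or more of a character in [k-m] (lazy).
A `+?`/`*?`/`{m,n}?` starts at its minimum and grows only as far as needed for what follows to match.
`match` is anchored at position 0; if the pattern doesn't fit there, it returns None.
The match spans [0:34] → 'ues48600gb96mmmm -.iz2760004q0175l'.
Captured: group 1 = 'ues48600'.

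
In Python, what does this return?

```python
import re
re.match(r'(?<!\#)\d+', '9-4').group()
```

`(?!…)`/`(?<!…)` only lets a position through if the neighbouring text does NOT match; no characters are consumed.
`re.match` won't scan ahead — the pattern has to work from the very first character.
The match spans [0:1] → '9'.

'9'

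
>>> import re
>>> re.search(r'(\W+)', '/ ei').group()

Pattern: one or more of a non-word character (captured).
`re.search` scans for the first position where the pattern succeeds.
The match spans [0:2] → '/ '.
Captured: group 1 = '/ '.

'/ '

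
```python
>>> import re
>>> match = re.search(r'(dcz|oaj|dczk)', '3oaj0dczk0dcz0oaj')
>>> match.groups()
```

('oaj',)

The match spans [1:4] → 'oaj'.
Captured: group 1 = 'oaj'.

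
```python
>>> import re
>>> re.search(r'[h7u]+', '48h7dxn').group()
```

This matches one or more of one of [h7u].
`search` walks the string left to right and returns the first match it finds.
The match spans [2:4] → 'h7'.

'h7'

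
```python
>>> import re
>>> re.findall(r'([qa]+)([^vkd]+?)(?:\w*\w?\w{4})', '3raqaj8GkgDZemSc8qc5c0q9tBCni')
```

[('aqa', 'j')]

The pattern matches one or more of one of [qa] (captured); then one or more of any character except [vkd] (lazy) (captured); then zero or more of a word character, then optionally a word character, then exactly 4 of a word character (non-capturing group).
With the lazy modifier that quantifier settles for the fewest repetitions that let the rest of the pattern succeed (the atoms after it are unaffected and can still be greedy).
Scanning left to right: at [2:29] match 'aqaj8GkgDZemSc8qc5c0q9tBCni', groups = ('aqa', 'j').
`findall` packs the 2 group values into a tuple for every match.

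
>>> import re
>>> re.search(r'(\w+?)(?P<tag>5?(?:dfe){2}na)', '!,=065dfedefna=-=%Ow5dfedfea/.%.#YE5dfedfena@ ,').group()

'YE5dfedfena'

The match spans [33:44] → 'YE5dfedfena'.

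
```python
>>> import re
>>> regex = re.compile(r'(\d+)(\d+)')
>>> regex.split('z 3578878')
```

The pattern matches one or more of a digit (captured); then one or more of a digit (captured).
With a capturing group present, the delimiter's captured portion is kept in the result list.

['z ', '357887', '8', '']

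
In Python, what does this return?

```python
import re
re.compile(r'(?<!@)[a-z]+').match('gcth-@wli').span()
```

The negative lookaround is zero-width — it rules out positions where the adjacent text would match, without consuming anything.
With `match`, the pattern is implicitly anchored at the beginning.
The match spans [0:4] → 'gcth'.

(0, 4)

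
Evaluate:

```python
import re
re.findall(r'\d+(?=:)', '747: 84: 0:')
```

Because the assertion is zero-width, the text it checks is not consumed and won't appear in the result.
No capturing groups, so `findall` returns the 3 full match strings.

['747', '84', '0']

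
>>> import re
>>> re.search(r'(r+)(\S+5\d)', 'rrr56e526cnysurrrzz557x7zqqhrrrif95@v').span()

This matches one or more of a literal 'r' (captured); then one or more of a non-whitespace character, then a literal '5', then a digit (captured).
The match spans [0:22] → 'rrr56e526cnysurrrzz557'.

(0, 22)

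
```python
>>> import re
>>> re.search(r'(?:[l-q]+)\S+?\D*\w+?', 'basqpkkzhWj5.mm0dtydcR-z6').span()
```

Pattern: one or more of a character in [l-q] (non-capturing group); then one or more of a non-whitespace character (lazy); then zero or more of a non-digit, then one or more of a word character (lazy).
Because the quantifier is non-greedy, it stops expanding at the earliest point where the rest of the pattern can succeed.
`re.search` tries every starting position until one works.
The match spans [3:12] → 'qpkkzhWj5'.

(3, 12)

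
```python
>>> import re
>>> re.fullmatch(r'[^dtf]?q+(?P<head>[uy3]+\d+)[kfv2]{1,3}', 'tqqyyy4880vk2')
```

None

`re.fullmatch` is like wrapping the pattern in `^…$` (in single-line mode).
Here the string isn't matched end-to-end, so the call returns None.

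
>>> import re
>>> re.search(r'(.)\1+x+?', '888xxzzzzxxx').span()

`\1` is not a pattern — it's the concrete string captured by group 1, re-applied verbatim.
The match spans [0:4] → '888x'.

(0, 4)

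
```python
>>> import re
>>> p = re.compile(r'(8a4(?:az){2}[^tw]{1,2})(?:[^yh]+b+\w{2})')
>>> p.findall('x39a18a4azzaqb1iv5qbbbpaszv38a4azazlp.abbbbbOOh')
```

['8a4azazlp']

This matches the literal '8a4', then the literal 'az' repeated 2 times, then 1 to 2 of any character except [tw] (captured); then one or more of any character except [yh], then one or more of the literal 'b', then exactly 2 of a word character (non-capturing group).
With a single group, `findall` returns only what that group captured — 1 item.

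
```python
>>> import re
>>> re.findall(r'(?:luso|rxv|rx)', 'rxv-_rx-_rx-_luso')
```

['rxv', 'rx', 'rx', 'luso']

The regex engine tests alternatives in the order written; an earlier branch that matches wins even if a later one would match more.
Scanning left to right: at [0:3] → 'rxv'; at [5:7] → 'rx'; at [9:11] → 'rx'; at [13:17] → 'luso'.
`findall` yields the raw match text (4 of them) because the pattern has no groups.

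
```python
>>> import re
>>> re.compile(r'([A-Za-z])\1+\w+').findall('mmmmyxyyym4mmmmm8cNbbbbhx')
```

['m']

A backreference is literal: `\1` must see the identical characters the first group matched.
Scanning left to right: at [0:25] match 'mmmmyxyyym4mmmmm8cNbbbbhx', group 1 = 'm'.
Because there's exactly one group, `findall` drops the full match and keeps group 1 from the one hit.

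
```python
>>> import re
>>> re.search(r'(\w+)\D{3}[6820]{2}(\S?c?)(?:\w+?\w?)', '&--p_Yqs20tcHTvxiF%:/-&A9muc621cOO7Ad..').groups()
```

('p_', 'tc')

This matches one or more of a word character (captured); then exactly 3 of a non-digit, then exactly 2 of one of [6820]; then optionally a non-whitespace character, then optionally the literal 'c' (captured); then one or more of a word character (lazy), then optionally a word character (non-capturing group).
The `?` after the quantifier makes it lazy — it takes as little as possible before letting the rest of the pattern try.
`search` walks the string left to right and returns the first match it finds.
The match spans [3:14] → 'p_Yqs20tcHT'.
Captured: group 1 = 'p_', group 2 = 'tc'.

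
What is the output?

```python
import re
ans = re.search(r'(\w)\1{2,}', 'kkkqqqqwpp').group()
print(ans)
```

After group 1 captures some text, `\1` only succeeds where that same text appears again.
`re.search` tries every starting position until one works.
The match spans [0:3] → 'kkk'.
Captured: group 1 = 'k'.

kkk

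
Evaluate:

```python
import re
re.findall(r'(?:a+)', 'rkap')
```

['a']

Pattern: one or more of a literal 'a' (non-capturing group).
Matches: at [2:3] → 'a'.
No capturing groups, so `findall` returns the 1 full match string.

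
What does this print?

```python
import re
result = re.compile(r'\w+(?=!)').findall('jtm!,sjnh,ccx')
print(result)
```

['jtm']

The `(?=…)`/`(?<=…)` assertion just peeks at neighbouring text; it doesn't advance the match position.
Matches: at [0:3] → 'jtm'.
`findall` yields the raw match text (1 of them) because the pattern has no groups.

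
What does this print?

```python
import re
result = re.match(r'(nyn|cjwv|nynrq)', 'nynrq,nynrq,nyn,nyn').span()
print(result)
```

(0, 3)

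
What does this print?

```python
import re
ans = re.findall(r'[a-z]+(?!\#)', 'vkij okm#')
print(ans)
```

['vkij', 'ok']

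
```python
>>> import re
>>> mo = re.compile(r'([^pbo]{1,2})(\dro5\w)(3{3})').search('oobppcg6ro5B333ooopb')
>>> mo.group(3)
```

The pattern matches 1 to 2 of any character except [pbo] (captured); then a digit, then the literal 'ro5', then a word character (captured); then exactly 3 of a literal '3' (captured).
`re.search` scans for the first position where the pattern succeeds.
The match spans [5:15] → 'cg6ro5B333'.
Captured: group 1 = 'cg', group 2 = '6ro5B', group 3 = '333'.

'333'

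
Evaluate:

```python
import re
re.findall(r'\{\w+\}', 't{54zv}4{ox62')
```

No capturing groups, so `findall` returns the 1 full match string.

['{54zv}']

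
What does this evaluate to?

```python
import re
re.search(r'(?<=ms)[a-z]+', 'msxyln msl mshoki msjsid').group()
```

'xyln'

Because the assertion is zero-width, the text it checks is not consumed and won't appear in the result.
Unlike `match`, `search` isn't anchored — it looks for the pattern anywhere in the string.
The match spans [2:6] → 'xyln'.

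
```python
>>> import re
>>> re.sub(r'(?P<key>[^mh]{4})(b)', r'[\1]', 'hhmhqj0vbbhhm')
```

This matches exactly 4 of any character except [mh] (captured as 'key'); then a literal 'b' (captured).
Each match is replaced using the text its own group 1 captured.

'hhmh[qj0v]bhhm'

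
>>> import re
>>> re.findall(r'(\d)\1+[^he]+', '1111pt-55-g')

After group 1 captures some text, `\1` only succeeds where that same text appears again.
`findall` collects group 1 from the one match (1 total).

['1']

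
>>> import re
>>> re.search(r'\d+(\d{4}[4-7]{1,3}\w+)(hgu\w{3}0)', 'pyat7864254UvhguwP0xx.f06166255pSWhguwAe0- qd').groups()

Pattern: one or more of a digit; then exactly 4 of a digit, then 1 to 3 of a character in [4-7], then one or more of a word character (captured); then the literal 'hgu', then exactly 3 of a word character, then a literal '0' (captured).
`search` walks the string left to right and returns the first match it finds.
The match spans [23:41] → '06166255pSWhguwAe0'.
Captured: group 1 = '66255pSW', group 2 = 'hguwAe0'.

('66255pSW', 'hguwAe0')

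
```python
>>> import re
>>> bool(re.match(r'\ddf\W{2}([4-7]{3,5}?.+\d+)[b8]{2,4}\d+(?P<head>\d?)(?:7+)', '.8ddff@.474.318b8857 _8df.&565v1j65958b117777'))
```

False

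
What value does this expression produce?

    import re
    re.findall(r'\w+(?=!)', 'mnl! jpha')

['mnl']

Lookahead/lookbehind check context without consuming it, so the matched span excludes the asserted characters.
`findall` yields the raw match text (1 of them) because the pattern has no groups.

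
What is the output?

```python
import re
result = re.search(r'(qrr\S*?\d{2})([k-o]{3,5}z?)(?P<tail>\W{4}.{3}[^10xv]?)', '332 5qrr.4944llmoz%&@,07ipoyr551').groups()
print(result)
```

('qrr.4944', 'llmoz', '%&@,07ip')

The pattern matches the literal 'qrr', then zero or more of a non-whitespace character (lazy), then exactly 2 of a digit (captured); then 3 to 5 of a character in [k-o], then optionally a literal 'z' (captured); then exactly 4 of a non-word character, then exactly 3 of any character, then optionally any character except [10xv] (captured as 'tail').
Unlike `match`, `search` isn't anchored — it looks for the pattern anywhere in the string.
The match spans [5:26] → 'qrr.4944llmoz%&@,07ip'.
Captured: group 1 = 'qrr.4944', group 2 = 'llmoz', group 3 = '%&@,07ip'.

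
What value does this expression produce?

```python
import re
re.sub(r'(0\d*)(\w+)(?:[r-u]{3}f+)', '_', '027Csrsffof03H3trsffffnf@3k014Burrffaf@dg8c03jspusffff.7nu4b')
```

This matches a literal '0', then zero or more of a digit (captured); then one or more of a word character (captured); then exactly 3 of a character in [r-u], then one or more of a literal 'f' (non-capturing group).
Matches: at [0:22] → '027Csrsffof03H3trsffff'; at [27:36] → '014Burrff'.
Every occurrence is swapped for '_'.

'_nf@3k_af@dg8c03jspusffff.7nu4b'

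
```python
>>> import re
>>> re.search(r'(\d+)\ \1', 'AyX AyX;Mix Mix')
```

`\1` has to match the exact text group 1 already captured.
`search` walks the string left to right and returns the first match it finds.
Here the pattern never matches, so the call returns None.

None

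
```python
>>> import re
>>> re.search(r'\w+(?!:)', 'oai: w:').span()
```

(0, 2)

The negative lookaround is zero-width — it rules out positions where the adjacent text would match, without consuming anything.
The match spans [0:2] → 'oa'.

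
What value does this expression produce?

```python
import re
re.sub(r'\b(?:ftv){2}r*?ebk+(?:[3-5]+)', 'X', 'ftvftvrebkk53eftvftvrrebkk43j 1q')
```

Pattern: a word boundary (`\b`, zero-width); then the literal 'ftv' repeated 2 times, then zero or more of a literal 'r' (lazy); then the literal 'eb', then one or more of the literal 'k'; then one or more of a character in [3-5] (non-capturing group).
Matches: at [0:13] → 'ftvftvrebkk53'.
Each match is replaced by 'X'.

'Xeftvftvrrebkk43j 1q'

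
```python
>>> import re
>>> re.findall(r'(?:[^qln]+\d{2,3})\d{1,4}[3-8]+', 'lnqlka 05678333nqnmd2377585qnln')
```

The pattern matches one or more of any character except [qln], then 2 to 3 of a digit (non-capturing group); then 1 to 4 of a digit; then one or more of a character in [3-8].
Walking the string: at [4:15] → 'ka 05678333'; at [18:27] → 'md2377585'.
No capturing groups, so `findall` returns the 2 full match strings.

['ka 05678333', 'md2377585']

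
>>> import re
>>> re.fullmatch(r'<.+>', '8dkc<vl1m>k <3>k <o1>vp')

None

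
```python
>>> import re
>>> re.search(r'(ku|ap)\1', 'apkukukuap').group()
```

A backreference is literal: `\1` must see the identical characters the first group matched.
Unlike `match`, `search` isn't anchored — it looks for the pattern anywhere in the string.
The match spans [2:6] → 'kuku'.
Captured: group 1 = 'ku'.

'kuku'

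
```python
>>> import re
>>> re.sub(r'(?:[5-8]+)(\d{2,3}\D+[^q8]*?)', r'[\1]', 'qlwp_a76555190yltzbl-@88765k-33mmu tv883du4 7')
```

'qlwp_a[190yltzbl-@][65k-]33mmu tv[83du]4 7'

A non-greedy quantifier consumes as few characters as it can — just enough that the remainder of the pattern still matches from where it stops; whatever follows it matches normally.
Each match is replaced using the text its own group 1 captured.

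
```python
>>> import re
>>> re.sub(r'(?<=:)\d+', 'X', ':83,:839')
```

Lookahead/lookbehind check context without consuming it, so the matched span excludes the asserted characters.
Matches: at [1:3] → '83'; at [5:8] → '839'.
`sub` substitutes 'X' at each match site.

':X,:X'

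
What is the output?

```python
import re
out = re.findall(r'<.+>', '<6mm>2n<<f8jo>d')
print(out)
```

['<6mm>2n<<f8jo>']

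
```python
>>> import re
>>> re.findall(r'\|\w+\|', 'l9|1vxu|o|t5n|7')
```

`findall` yields the raw match text (2 of them) because the pattern has no groups.

['|1vxu|', '|t5n|']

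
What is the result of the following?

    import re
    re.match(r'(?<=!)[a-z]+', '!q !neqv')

None

The `(?=…)`/`(?<=…)` assertion just peeks at neighbouring text; it doesn't advance the match position.
`match` is anchored at position 0; if the pattern doesn't fit there, it returns None.
Here the pattern fails at index 0, so the call returns None.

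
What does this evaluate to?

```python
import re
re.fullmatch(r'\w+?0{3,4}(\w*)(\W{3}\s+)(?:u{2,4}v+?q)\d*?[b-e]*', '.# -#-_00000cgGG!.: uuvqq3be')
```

The pattern matches one or more of a word character (lazy), then 3 to 4 of the literal '0'; then zero or more of a word character (captured); then exactly 3 of a non-word character, then one or more of whitespace (captured); then 2 to 4 of the literal 'u', then one or more of the literal 'v' (lazy), then a literal 'q' (non-capturing group); then zero or more of a digit (lazy), then zero or more of a character in [b-e].
`re.fullmatch` is like wrapping the pattern in `^…$` (in single-line mode).
Here the pattern can't cover the whole string, so the call returns None.

None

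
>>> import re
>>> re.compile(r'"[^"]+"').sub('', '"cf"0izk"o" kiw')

'0izk kiw'

Matches: at [0:4] → '"cf"'; at [8:11] → '"o"'.
Every occurrence is swapped for ''.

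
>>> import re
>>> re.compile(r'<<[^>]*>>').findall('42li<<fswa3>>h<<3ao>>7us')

With no groups in the pattern, `findall` gives back each whole match — 2 here.

['<<fswa3>>', '<<3ao>>']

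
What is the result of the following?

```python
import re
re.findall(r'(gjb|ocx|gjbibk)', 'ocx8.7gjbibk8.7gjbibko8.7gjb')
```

The regex engine tests alternatives in the order written; an earlier branch that matches wins even if a later one would match more.
One capturing group, so `findall` returns just the captured substring from each match — 4 in all.

['ocx', 'gjb', 'gjb', 'gjb']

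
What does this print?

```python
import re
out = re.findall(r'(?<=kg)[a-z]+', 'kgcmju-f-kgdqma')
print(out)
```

['cmju', 'dqma']

The `(?=…)`/`(?<=…)` assertion just peeks at neighbouring text; it doesn't advance the match position.
Matches: at [2:6] → 'cmju'; at [11:15] → 'dqma'.
With no groups in the pattern, `findall` gives back each whole match — 2 here.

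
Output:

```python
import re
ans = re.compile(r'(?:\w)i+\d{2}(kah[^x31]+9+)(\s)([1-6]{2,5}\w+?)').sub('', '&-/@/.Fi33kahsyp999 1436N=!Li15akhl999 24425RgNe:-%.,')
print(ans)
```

&-/@/.=!Li15akhl999 24425RgNe:-%.,

The pattern matches a word character (non-capturing group); then one or more of the literal 'i', then exactly 2 of a digit; then the literal 'kah', then one or more of any character except [x31], then one or more of a literal '9' (captured); then whitespace (captured); then 2 to 5 of a character in [1-6], then one or more of a word character (lazy) (captured).
Matches: at [6:25] → 'Fi33kahsyp999 1436N'.
`sub` substitutes '' at each match site.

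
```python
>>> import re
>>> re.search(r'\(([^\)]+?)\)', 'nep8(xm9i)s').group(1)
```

'xm9i'

`search` walks the string left to right and returns the first match it finds.
The match spans [4:10] → '(xm9i)'.
Captured: group 1 = 'xm9i'.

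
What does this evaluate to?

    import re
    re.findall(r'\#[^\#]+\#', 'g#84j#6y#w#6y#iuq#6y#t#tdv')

['#84j#', '#w#', '#iuq#', '#t#']

Matches: at [1:6] → '#84j#'; at [8:11] → '#w#'; at [13:18] → '#iuq#'; at [20:23] → '#t#'.
No capturing groups, so `findall` returns the 4 full match strings.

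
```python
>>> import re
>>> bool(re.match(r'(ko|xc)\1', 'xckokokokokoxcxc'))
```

False

`match` is anchored at position 0; if the pattern doesn't fit there, it returns None.
Here the pattern fails at index 0, so the call returns None, and `bool(None)` is False.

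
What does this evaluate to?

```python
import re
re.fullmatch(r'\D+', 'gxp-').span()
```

(0, 4)

This matches one or more of a non-digit.
For `fullmatch`, every character of the input must be accounted for by the pattern.
The match spans [0:4] → 'gxp-'.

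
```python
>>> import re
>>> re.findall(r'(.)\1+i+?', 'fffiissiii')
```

['f', 's']

`\1` is not a pattern — it's the concrete string captured by group 1, re-applied verbatim.
One capturing group, so `findall` returns just the captured substring from each match — 2 in all.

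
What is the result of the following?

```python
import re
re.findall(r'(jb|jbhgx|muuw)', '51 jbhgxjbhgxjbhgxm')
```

`|` is ordered: at each position the engine commits to the first alternative that works.
Scanning left to right: at [3:5] match 'jb', group 1 = 'jb'; at [8:10] match 'jb', group 1 = 'jb'; at [13:15] match 'jb', group 1 = 'jb'.
Because there's exactly one group, `findall` drops the full match and keeps group 1 from each hit.

['jb', 'jb', 'jb']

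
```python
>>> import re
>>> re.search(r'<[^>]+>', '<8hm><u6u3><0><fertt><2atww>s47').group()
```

'<8hm>'

The match spans [0:5] → '<8hm>'.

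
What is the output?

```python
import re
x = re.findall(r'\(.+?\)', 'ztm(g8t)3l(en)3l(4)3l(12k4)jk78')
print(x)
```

['(g8t)', '(en)', '(4)', '(12k4)']

The `?` after the quantifier makes it lazy — it takes as little as possible before letting the rest of the pattern try.
Matches: at [3:8] → '(g8t)'; at [10:14] → '(en)'; at [16:19] → '(4)'; at [21:27] → '(12k4)'.
Since nothing is captured, `findall` lists the 4 matched substrings directly.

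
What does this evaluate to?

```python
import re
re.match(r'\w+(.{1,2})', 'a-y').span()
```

With `match`, the pattern is implicitly anchored at the beginning.
The match spans [0:3] → 'a-y'.

(0, 3)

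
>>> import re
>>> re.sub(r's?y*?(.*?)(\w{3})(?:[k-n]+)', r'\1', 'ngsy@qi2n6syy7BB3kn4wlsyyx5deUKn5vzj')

Pattern: optionally a literal 's', then zero or more of a literal 'y' (lazy); then zero or more of any character (lazy) (captured); then exactly 3 of a word character (captured); then one or more of a character in [k-n] (non-capturing group).
A non-greedy quantifier consumes as few characters as it can — just enough that the remainder of the pattern still matches from where it stops; whatever follows it matches normally.
Matches: at [0:9] → 'ngsy@qi2n'; at [9:19] → '6syy7BB3kn'; at [19:32] → '4wlsyyx5deUKn'.
Each match is replaced using the text its own group 1 captured.

'ngsy@6syy74wlsyyx5d5vzj'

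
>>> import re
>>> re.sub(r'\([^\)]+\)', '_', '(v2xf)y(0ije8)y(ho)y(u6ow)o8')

Matches: at [0:6] → '(v2xf)'; at [7:14] → '(0ije8)'; at [15:19] → '(ho)'; at [20:26] → '(u6ow)'.
Each match is replaced by '_'.

'_y_y_y_o8'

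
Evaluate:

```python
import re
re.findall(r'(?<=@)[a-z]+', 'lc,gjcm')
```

[]

Because the assertion is zero-width, the text it checks is not consumed and won't appear in the result.
With no groups in the pattern, `findall` gives back each whole match — 0 here.
Nothing in the string satisfies the pattern, so the list is empty.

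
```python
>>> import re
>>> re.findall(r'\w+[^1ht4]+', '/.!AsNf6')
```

['AsNf6']

This matches one or more of a word character; then one or more of any character except [1ht4].
With no groups in the pattern, `findall` gives back each whole match — 1 here.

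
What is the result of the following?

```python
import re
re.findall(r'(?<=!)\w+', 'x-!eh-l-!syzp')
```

['eh', 'syzp']

Lookahead/lookbehind check context without consuming it, so the matched span excludes the asserted characters.
Walking the string: at [3:5] → 'eh'; at [9:13] → 'syzp'.
With no groups in the pattern, `findall` gives back each whole match — 2 here.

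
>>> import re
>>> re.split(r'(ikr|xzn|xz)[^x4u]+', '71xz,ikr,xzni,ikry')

['71', 'xz', '', 'xzn', '']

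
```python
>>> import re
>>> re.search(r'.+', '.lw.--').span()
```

(0, 6)

The pattern matches one or more of any character.
`re.search` scans for the first position where the pattern succeeds.
The match spans [0:6] → '.lw.--'.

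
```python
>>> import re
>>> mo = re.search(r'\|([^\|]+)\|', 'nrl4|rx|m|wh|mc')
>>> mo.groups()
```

('rx',)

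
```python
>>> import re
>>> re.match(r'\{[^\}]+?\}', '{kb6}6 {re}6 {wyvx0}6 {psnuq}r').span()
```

(0, 5)

`match` is anchored at position 0; if the pattern doesn't fit there, it returns None.
The match spans [0:5] → '{kb6}'.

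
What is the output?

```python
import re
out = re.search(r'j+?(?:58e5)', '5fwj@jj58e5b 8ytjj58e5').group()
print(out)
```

Pattern: one or more of a literal 'j' (lazy); then the literal '58', then the literal 'e5' (non-capturing group).
`re.search` scans for the first position where the pattern succeeds.
The match spans [5:11] → 'jj58e5'.

jj58e5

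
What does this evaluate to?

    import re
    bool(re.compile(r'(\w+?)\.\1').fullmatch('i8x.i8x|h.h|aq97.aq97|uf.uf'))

False

`\1` has to match the exact text group 1 already captured.
For `fullmatch`, every character of the input must be accounted for by the pattern.
Here the pattern can't cover the whole string, so the call returns None, and `bool(None)` is False.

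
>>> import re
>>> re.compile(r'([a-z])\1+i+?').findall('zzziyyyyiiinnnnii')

The backreference `\1` re-matches whatever the first group consumed, character for character.
Walking the string: at [0:4] match 'zzzi', group 1 = 'z'; at [4:9] match 'yyyyi', group 1 = 'y'; at [11:16] match 'nnnni', group 1 = 'n'.
One capturing group, so `findall` returns just the captured substring from each match — 3 in all.

['z', 'y', 'n']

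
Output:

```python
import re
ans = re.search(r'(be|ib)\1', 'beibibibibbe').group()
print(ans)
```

ibib

After group 1 captures some text, `\1` only succeeds where that same text appears again.
The match spans [2:6] → 'ibib'.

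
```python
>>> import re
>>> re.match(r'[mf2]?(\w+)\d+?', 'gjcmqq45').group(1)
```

This matches optionally one of [mf2]; then one or more of a word character (captured); then one or more of a digit (lazy).
`re.match` only tries the pattern at the start of the string.
The match spans [0:8] → 'gjcmqq45'.
Captured: group 1 = 'gjcmqq4'.

'gjcmqq4'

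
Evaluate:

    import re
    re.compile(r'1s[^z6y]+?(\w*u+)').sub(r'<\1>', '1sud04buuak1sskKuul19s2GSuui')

'<d04buuak1sskKuul19s2GSuu>i'

With the lazy modifier that quantifier settles for the fewest repetitions that let the rest of the pattern succeed (the atoms after it are unaffected and can still be greedy).
Each match is replaced using the text its own group 1 captured.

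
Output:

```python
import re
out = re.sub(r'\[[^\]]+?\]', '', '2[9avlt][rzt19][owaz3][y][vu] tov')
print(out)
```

2 tov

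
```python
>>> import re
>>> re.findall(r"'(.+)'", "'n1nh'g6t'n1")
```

["n1nh'g6t"]

Matches: at [0:10] match "'n1nh'g6t'", group 1 = "n1nh'g6t".
Because there's exactly one group, `findall` drops the full match and keeps group 1 from the one hit.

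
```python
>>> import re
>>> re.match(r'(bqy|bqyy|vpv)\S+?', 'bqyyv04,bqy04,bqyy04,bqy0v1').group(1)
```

'bqy'

The match spans [0:4] → 'bqyy'.
Captured: group 1 = 'bqy'.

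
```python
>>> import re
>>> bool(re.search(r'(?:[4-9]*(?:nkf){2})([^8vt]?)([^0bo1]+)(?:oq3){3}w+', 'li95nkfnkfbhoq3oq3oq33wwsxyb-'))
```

False

Here nothing in the string fits, so the call returns None, and `bool(None)` is False.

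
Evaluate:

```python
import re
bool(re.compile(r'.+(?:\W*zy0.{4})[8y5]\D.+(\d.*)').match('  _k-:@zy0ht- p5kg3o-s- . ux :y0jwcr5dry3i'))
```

False

With `match`, the pattern is implicitly anchored at the beginning.
Here the string doesn't start with a match, so the call returns None, and `bool(None)` is False.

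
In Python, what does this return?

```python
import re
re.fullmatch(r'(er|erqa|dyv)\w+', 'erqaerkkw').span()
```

(0, 9)

`re.fullmatch` is like wrapping the pattern in `^…$` (in single-line mode).
The match spans [0:9] → 'erqaerkkw'.
Captured: group 1 = 'er'.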